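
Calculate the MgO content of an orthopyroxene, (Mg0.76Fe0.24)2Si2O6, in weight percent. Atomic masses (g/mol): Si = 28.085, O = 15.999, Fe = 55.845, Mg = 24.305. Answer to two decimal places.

28.37 wt%

Formula mass = 215.913 g/mol.
1.52 Mg → 1.5200 mol MgO per formula unit; M(MgO) = 40.304, so MgO mass = 61.262 g.
61.262/215.913 × 100 = 28.37 wt%.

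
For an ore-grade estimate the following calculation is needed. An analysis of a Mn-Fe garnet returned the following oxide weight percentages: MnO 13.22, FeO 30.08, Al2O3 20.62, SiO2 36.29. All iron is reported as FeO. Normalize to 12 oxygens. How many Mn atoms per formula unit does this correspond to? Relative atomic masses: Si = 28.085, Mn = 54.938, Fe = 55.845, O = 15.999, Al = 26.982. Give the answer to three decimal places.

0.924 Mn apfu

MnO (M=70.937): mol = 0.18636; Mn = 0.18636, O = 0.18636.
FeO (M=71.844): mol = 0.41868; Fe = 0.41868, O = 0.41868.
Al2O3 (M=101.961): mol = 0.20223; Al = 0.40446, O = 0.60669.
SiO2 (M=60.083): mol = 0.60400; Si = 0.60400, O = 1.20800.
ΣO = 2.41973; factor = 12/ΣO = 4.95923.
Mn apfu = 0.18636 × 4.95923 = 0.924.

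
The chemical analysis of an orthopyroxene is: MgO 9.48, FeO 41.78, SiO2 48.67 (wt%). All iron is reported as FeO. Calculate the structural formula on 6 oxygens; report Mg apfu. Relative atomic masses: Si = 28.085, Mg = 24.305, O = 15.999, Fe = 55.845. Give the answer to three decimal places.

0.579 Mg apfu

MgO: 9.48/40.304 = 0.23521 mol → 0.23521 mol Mg, 0.23521 mol O.
FeO: 41.78/71.844 = 0.58154 mol → 0.58154 mol Fe, 0.58154 mol O.
SiO2: 48.67/60.083 = 0.81005 mol → 0.81005 mol Si, 1.62010 mol O.
Total oxygen = 2.43685 mol. Normalization factor = 6/2.43685 = 2.46220.
Mg per 6 O = 0.23521 × 2.46220 = 0.579.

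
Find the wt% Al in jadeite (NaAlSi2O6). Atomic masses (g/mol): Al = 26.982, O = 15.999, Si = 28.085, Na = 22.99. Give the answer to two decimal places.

13.35 weight percent

Molar mass of NaAlSi2O6: 1×22.99 + 1×26.982 + 2×28.085 + 6×15.999 = 202.136 g/mol.
Mass of Al per formula unit: 1 × 26.982 = 26.982 g.
Weight fraction Al = 26.982 / 202.136 = 0.1335.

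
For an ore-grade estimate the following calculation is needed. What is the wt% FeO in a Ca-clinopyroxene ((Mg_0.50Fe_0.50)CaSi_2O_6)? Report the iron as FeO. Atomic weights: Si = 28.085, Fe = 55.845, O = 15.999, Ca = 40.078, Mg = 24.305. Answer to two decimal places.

15.46 wt%

Formula mass = 232.317 g/mol.
0.50 Fe → 0.5000 mol FeO per formula unit; M(FeO) = 71.844, so FeO mass = 35.922 g.
35.922/232.317 × 100 = 15.46 wt%.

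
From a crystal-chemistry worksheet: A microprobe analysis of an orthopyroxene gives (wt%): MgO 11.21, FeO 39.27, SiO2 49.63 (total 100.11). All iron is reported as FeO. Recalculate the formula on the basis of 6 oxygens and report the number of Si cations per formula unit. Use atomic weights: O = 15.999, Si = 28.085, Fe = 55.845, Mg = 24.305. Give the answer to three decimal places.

2.001 Si apfu

11.21 wt% MgO ÷ 40.304 g/mol = 0.27814 mol, giving 0.27814 Mg and 0.27814 O.
39.27 wt% FeO ÷ 71.844 g/mol = 0.54660 mol, giving 0.54660 Fe and 0.54660 O.
49.63 wt% SiO2 ÷ 60.083 g/mol = 0.82602 mol, giving 0.82602 Si and 1.65204 O.
Oxygen sums to 2.47678; scaling by 6/2.47678 = 2.42250 puts the formula on 6 O.
Si: 0.82602 × 2.42250 = 2.001 atoms per formula unit.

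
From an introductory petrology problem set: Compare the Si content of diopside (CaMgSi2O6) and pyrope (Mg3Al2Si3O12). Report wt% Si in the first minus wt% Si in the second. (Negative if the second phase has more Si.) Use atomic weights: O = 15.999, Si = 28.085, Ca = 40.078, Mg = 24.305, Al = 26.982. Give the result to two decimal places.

First mineral: 56.170 g Si in 216.547 g formula = 25.94 wt% Si.
Second mineral: 84.255 g Si in 403.122 g formula = 20.90 wt% Si.
25.94% − 20.90% gives a difference of 5.04 percentage points.

5.04 percentage points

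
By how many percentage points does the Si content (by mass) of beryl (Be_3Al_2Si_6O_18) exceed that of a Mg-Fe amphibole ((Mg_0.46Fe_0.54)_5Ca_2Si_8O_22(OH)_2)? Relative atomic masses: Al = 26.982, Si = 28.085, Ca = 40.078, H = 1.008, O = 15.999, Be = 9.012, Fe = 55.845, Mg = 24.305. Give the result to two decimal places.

Si in Be_3Al_2Si_6O_18: molar mass 537.492 g/mol; 6×28.085 = 168.510 g → 31.35 wt%.
Si in (Mg_0.46Fe_0.54)_5Ca_2Si_8O_22(OH)_2: molar mass 897.511 g/mol; 8×28.085 = 224.680 g → 25.03 wt%.
Difference = 31.35 − 25.03 = 6.32 percentage points.

6.32 percentage points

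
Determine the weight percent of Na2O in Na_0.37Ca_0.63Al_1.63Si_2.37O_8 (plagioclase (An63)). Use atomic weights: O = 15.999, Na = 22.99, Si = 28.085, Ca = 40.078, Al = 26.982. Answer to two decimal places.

M(Na_0.37Ca_0.63Al_1.63Si_2.37O_8) = 272.290 g/mol; M(Na2O) = 61.979 g/mol.
Moles Na2O per formula unit = 0.37 Na ÷ 2 = 0.1850.
Na2O fraction = (0.1850 × 61.979) / 272.290 = 11.466/272.290 = 0.0421.

4.21 wt%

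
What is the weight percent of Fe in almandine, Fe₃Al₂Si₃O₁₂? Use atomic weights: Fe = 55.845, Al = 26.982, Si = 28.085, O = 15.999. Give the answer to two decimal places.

M(Fe₃Al₂Si₃O₁₂) = 497.742 g/mol.
Fe contributes 3 × 55.845 = 167.535 g per mole.
167.535/497.742 = 0.3366 → 33.66%.

33.66 mass %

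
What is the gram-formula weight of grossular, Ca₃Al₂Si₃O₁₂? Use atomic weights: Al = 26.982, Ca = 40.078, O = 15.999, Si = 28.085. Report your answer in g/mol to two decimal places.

The formula mass is the sum 3·40.078 + 2·26.982 + 3·28.085 + 12·15.999.

450.44 g/mol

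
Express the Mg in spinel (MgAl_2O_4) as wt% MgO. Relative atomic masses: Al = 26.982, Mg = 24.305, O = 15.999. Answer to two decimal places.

M(MgAl_2O_4) = 142.265 g/mol; M(MgO) = 40.304 g/mol.
Moles MgO per formula unit = 1 Mg ÷ 1 = 1.0000.
MgO fraction = (1.0000 × 40.304) / 142.265 = 40.304/142.265 = 0.2833.

28.33 wt%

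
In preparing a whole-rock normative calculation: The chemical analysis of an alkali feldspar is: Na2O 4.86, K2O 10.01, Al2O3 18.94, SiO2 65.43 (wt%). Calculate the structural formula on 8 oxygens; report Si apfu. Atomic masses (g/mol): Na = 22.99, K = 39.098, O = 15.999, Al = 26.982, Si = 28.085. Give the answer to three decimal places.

Na2O: 4.86/61.979 = 0.07841 mol → 0.15682 mol Na, 0.07841 mol O.
K2O: 10.01/94.195 = 0.10627 mol → 0.21254 mol K, 0.10627 mol O.
Al2O3: 18.94/101.961 = 0.18576 mol → 0.37152 mol Al, 0.55728 mol O.
SiO2: 65.43/60.083 = 1.08899 mol → 1.08899 mol Si, 2.17798 mol O.
Total oxygen = 2.91994 mol. Normalization factor = 8/2.91994 = 2.73978.
Si per 8 O = 1.08899 × 2.73978 = 2.984.

2.984 Si apfu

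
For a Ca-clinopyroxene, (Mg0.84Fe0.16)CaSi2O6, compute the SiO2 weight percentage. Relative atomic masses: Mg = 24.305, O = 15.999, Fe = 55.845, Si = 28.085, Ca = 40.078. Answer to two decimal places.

Formula mass = 221.593 g/mol.
2 Si → 2.0000 mol SiO2 per formula unit; M(SiO2) = 60.083, so SiO2 mass = 120.166 g.
120.166/221.593 × 100 = 54.23 wt%.

54.23 wt%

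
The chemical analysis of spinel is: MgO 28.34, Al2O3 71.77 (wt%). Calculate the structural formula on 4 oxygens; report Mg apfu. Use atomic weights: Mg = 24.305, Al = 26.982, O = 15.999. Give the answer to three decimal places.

28.34 wt% MgO ÷ 40.304 g/mol = 0.70316 mol, giving 0.70316 Mg and 0.70316 O.
71.77 wt% Al2O3 ÷ 101.961 g/mol = 0.70390 mol, giving 1.40780 Al and 2.11170 O.
Oxygen sums to 2.81486; scaling by 4/2.81486 = 1.42103 puts the formula on 4 O.
Mg: 0.70316 × 1.42103 = 0.999 atoms per formula unit.

0.999 Mg apfu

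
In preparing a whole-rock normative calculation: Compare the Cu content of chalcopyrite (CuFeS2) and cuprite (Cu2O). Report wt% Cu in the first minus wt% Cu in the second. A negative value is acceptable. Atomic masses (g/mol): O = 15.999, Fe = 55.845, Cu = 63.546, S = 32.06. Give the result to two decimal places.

First mineral: 63.546 g Cu in 183.511 g formula = 34.63 wt% Cu.
Second mineral: 127.092 g Cu in 143.091 g formula = 88.82 wt% Cu.
34.63% − 88.82% gives a difference of -54.19 percentage points.

-54.19 percentage points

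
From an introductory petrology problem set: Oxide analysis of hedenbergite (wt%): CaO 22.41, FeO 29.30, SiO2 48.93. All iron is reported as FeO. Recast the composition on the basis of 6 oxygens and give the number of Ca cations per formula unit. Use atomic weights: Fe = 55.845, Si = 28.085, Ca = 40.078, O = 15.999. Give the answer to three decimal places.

0.984 Ca apfu

CaO (M=56.077): mol = 0.39963; Ca = 0.39963, O = 0.39963.
FeO (M=71.844): mol = 0.40783; Fe = 0.40783, O = 0.40783.
SiO2 (M=60.083): mol = 0.81437; Si = 0.81437, O = 1.62874.
ΣO = 2.43620; factor = 6/ΣO = 2.46285.
Ca apfu = 0.39963 × 2.46285 = 0.984.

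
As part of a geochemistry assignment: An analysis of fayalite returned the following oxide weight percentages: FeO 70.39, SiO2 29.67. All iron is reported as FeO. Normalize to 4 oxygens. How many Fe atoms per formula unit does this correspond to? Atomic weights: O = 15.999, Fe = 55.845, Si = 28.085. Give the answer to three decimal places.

1.992 Fe apfu

70.39 wt% FeO ÷ 71.844 g/mol = 0.97976 mol, giving 0.97976 Fe and 0.97976 O.
29.67 wt% SiO2 ÷ 60.083 g/mol = 0.49382 mol, giving 0.49382 Si and 0.98764 O.
Oxygen sums to 1.96740; scaling by 4/1.96740 = 2.03314 puts the formula on 4 O.
Fe: 0.97976 × 2.03314 = 1.992 atoms per formula unit.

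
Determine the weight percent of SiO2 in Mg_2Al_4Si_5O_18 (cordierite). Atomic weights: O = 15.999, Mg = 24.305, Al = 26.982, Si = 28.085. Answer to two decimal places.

M(Mg_2Al_4Si_5O_18) = 584.945 g/mol; M(SiO2) = 60.083 g/mol.
Moles SiO2 per formula unit = 5 Si ÷ 1 = 5.0000.
SiO2 fraction = (5.0000 × 60.083) / 584.945 = 300.415/584.945 = 0.5136.

51.36 wt%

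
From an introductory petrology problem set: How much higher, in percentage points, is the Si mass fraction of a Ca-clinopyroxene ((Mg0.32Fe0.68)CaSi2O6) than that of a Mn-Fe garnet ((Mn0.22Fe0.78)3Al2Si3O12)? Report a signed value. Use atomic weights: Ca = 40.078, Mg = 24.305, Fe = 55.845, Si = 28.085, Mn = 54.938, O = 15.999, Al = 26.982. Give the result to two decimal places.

6.65 percentage points

M((Mg0.32Fe0.68)CaSi2O6) = 237.994 g/mol, so wt% Si = 56.170/237.994 × 100 = 23.60%.
M((Mn0.22Fe0.78)3Al2Si3O12) = 497.143 g/mol, so wt% Si = 84.255/497.143 × 100 = 16.95%.
23.60 − 16.95 = 6.65 pp.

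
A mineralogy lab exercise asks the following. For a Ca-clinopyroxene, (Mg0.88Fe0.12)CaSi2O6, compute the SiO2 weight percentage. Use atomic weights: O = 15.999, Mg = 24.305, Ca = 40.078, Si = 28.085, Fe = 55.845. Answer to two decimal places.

Molar mass of (Mg0.88Fe0.12)CaSi2O6 = 0.88×24.305 + 0.12×55.845 + 1×40.078 + 2×28.085 + 6×15.999 = 220.332 g/mol.
Each formula unit contains 2 Si, equivalent to 2/1 = 2.0000 mol SiO2.
M(SiO2) = 1×28.085 + 2×15.999 = 60.083 g/mol.
Mass of SiO2 per formula unit = 2.0000 × 60.083 = 120.166 g.
SiO2 wt% = 120.166 / 220.332 × 100 = 54.54%.

54.54 wt%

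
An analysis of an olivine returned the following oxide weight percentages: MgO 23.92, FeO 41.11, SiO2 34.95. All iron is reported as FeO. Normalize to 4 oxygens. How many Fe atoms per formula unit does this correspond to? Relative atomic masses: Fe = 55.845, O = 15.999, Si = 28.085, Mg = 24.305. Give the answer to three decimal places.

MgO (M=40.304): mol = 0.59349; Mg = 0.59349, O = 0.59349.
FeO (M=71.844): mol = 0.57221; Fe = 0.57221, O = 0.57221.
SiO2 (M=60.083): mol = 0.58170; Si = 0.58170, O = 1.16340.
ΣO = 2.32910; factor = 4/ΣO = 1.71740.
Fe apfu = 0.57221 × 1.71740 = 0.983.

0.983 Fe apfu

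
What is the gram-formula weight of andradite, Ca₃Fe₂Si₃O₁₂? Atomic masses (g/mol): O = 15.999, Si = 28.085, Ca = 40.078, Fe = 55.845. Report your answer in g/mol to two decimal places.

M = 3(40.078) + 2(55.845) + 3(28.085) + 12(15.999)

508.17 g/mol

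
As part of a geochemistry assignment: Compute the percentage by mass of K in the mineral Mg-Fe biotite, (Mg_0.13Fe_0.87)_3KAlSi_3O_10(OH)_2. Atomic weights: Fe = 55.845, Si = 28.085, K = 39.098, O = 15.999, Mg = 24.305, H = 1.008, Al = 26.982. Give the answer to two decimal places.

Formula mass = 0.39·24.305 + 2.61·55.845 + 1·39.098 + 1·26.982 + 3·28.085 + 12·15.999 + 2·1.008 = 499.573 g/mol, of which 39.098 g is K.
So K makes up 39.098/499.573 = 0.0783 of the mass, i.e. 7.83%.

7.83 mass %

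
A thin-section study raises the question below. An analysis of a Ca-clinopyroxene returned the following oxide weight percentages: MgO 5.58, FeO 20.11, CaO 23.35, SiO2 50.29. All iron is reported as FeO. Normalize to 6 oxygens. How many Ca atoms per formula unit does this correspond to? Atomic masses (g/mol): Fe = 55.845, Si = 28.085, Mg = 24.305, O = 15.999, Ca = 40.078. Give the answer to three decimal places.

5.58 wt% MgO ÷ 40.304 g/mol = 0.13845 mol, giving 0.13845 Mg and 0.13845 O.
20.11 wt% FeO ÷ 71.844 g/mol = 0.27991 mol, giving 0.27991 Fe and 0.27991 O.
23.35 wt% CaO ÷ 56.077 g/mol = 0.41639 mol, giving 0.41639 Ca and 0.41639 O.
50.29 wt% SiO2 ÷ 60.083 g/mol = 0.83701 mol, giving 0.83701 Si and 1.67402 O.
Oxygen sums to 2.50877; scaling by 6/2.50877 = 2.39161 puts the formula on 6 O.
Ca: 0.41639 × 2.39161 = 0.996 atoms per formula unit.

0.996 Ca apfu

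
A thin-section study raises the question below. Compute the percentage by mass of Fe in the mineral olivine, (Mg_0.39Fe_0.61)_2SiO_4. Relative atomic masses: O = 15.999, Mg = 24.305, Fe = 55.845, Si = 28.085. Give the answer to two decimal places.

Formula mass = 0.78·24.305 + 1.22·55.845 + 1·28.085 + 4·15.999 = 179.170 g/mol, of which 68.131 g is Fe.
So Fe makes up 68.131/179.170 = 0.3803 of the mass, i.e. 38.03%.

38.03 mass %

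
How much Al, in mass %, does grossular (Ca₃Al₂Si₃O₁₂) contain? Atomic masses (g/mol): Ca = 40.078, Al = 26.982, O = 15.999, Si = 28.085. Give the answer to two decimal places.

11.98 mass %

M(Ca₃Al₂Si₃O₁₂) = 450.441 g/mol.
Al contributes 2 × 26.982 = 53.964 g per mole.
53.964/450.441 = 0.1198 → 11.98%.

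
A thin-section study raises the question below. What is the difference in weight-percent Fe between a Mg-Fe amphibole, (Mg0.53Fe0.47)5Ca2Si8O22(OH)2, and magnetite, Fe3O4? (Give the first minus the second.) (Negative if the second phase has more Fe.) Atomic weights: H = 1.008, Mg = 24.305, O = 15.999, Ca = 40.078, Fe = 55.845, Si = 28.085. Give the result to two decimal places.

M((Mg0.53Fe0.47)5Ca2Si8O22(OH)2) = 886.472 g/mol, so wt% Fe = 131.236/886.472 × 100 = 14.80%.
M(Fe3O4) = 231.531 g/mol, so wt% Fe = 167.535/231.531 × 100 = 72.36%.
14.80 − 72.36 = -57.56 pp.

-57.56 percentage points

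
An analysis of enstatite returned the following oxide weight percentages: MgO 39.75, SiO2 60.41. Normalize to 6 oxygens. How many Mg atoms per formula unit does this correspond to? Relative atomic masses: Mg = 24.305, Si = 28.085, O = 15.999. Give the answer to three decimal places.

1.974 Mg apfu

MgO (M=40.304): mol = 0.98625; Mg = 0.98625, O = 0.98625.
SiO2 (M=60.083): mol = 1.00544; Si = 1.00544, O = 2.01088.
ΣO = 2.99713; factor = 6/ΣO = 2.00192.
Mg apfu = 0.98625 × 2.00192 = 1.974.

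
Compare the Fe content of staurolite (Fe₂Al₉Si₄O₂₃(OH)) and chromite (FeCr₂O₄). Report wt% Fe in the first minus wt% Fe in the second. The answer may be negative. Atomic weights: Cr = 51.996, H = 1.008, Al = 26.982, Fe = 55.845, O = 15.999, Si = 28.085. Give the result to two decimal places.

-11.84 percentage points

First mineral: 111.690 g Fe in 851.852 g formula = 13.11 wt% Fe.
Second mineral: 55.845 g Fe in 223.833 g formula = 24.95 wt% Fe.
13.11% − 24.95% gives a difference of -11.84 percentage points.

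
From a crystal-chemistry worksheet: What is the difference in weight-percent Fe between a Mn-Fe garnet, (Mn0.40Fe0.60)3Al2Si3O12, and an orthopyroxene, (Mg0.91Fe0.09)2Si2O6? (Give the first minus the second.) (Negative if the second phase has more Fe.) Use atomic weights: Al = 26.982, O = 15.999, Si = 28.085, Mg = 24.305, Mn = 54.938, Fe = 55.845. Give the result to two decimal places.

First mineral: 100.521 g Fe in 496.654 g formula = 20.24 wt% Fe.
Second mineral: 10.052 g Fe in 206.451 g formula = 4.87 wt% Fe.
20.24% − 4.87% gives a difference of 15.37 percentage points.

15.37 percentage points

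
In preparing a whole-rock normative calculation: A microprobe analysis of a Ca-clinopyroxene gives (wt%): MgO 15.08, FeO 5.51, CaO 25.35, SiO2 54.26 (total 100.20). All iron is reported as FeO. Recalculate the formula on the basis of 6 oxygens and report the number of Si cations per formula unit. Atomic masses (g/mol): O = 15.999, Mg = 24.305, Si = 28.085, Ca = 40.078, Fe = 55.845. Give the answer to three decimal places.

2.000 Si apfu

MgO (M=40.304): mol = 0.37416; Mg = 0.37416, O = 0.37416.
FeO (M=71.844): mol = 0.07669; Fe = 0.07669, O = 0.07669.
CaO (M=56.077): mol = 0.45206; Ca = 0.45206, O = 0.45206.
SiO2 (M=60.083): mol = 0.90308; Si = 0.90308, O = 1.80616.
ΣO = 2.70907; factor = 6/ΣO = 2.21478.
Si apfu = 0.90308 × 2.21478 = 2.000.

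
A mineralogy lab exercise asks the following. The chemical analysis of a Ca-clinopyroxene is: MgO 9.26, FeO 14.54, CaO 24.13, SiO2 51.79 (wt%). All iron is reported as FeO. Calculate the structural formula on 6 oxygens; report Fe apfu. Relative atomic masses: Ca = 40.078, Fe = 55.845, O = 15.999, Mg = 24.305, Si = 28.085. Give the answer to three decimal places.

0.469 Fe apfu

MgO: 9.26/40.304 = 0.22975 mol → 0.22975 mol Mg, 0.22975 mol O.
FeO: 14.54/71.844 = 0.20238 mol → 0.20238 mol Fe, 0.20238 mol O.
CaO: 24.13/56.077 = 0.43030 mol → 0.43030 mol Ca, 0.43030 mol O.
SiO2: 51.79/60.083 = 0.86197 mol → 0.86197 mol Si, 1.72394 mol O.
Total oxygen = 2.58637 mol. Normalization factor = 6/2.58637 = 2.31985.
Fe per 6 O = 0.20238 × 2.31985 = 0.469.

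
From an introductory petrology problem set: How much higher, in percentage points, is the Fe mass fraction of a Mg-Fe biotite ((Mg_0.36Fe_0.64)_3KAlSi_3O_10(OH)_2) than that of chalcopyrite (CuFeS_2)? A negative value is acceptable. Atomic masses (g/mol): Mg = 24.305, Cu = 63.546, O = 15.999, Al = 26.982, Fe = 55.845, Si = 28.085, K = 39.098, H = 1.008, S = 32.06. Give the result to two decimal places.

First mineral: 107.222 g Fe in 477.811 g formula = 22.44 wt% Fe.
Second mineral: 55.845 g Fe in 183.511 g formula = 30.43 wt% Fe.
22.44% − 30.43% gives a difference of -7.99 percentage points.

-7.99 percentage points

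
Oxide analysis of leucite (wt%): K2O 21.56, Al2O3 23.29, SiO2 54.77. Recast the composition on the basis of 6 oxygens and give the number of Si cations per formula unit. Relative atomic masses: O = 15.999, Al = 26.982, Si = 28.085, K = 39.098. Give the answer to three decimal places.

1.998 Si apfu

K2O: 21.56/94.195 = 0.22889 mol → 0.45778 mol K, 0.22889 mol O.
Al2O3: 23.29/101.961 = 0.22842 mol → 0.45684 mol Al, 0.68526 mol O.
SiO2: 54.77/60.083 = 0.91157 mol → 0.91157 mol Si, 1.82314 mol O.
Total oxygen = 2.73729 mol. Normalization factor = 6/2.73729 = 2.19195.
Si per 6 O = 0.91157 × 2.19195 = 1.998.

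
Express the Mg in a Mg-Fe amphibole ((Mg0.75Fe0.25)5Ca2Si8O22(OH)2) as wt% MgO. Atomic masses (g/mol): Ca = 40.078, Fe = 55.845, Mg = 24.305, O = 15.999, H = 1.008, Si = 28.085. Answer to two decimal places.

Molar mass of (Mg0.75Fe0.25)5Ca2Si8O22(OH)2 = 3.75×24.305 + 1.25×55.845 + 2×40.078 + 8×28.085 + 24×15.999 + 2×1.008 = 851.778 g/mol.
Each formula unit contains 3.75 Mg, equivalent to 3.75/1 = 3.7500 mol MgO.
M(MgO) = 1×24.305 + 1×15.999 = 40.304 g/mol.
Mass of MgO per formula unit = 3.7500 × 40.304 = 151.140 g.
MgO wt% = 151.140 / 851.778 × 100 = 17.74%.

17.74 wt%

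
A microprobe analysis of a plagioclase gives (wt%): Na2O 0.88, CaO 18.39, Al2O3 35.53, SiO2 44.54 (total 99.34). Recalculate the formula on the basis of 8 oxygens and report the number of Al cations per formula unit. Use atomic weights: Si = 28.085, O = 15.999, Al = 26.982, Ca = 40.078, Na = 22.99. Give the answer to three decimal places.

0.88 wt% Na2O ÷ 61.979 g/mol = 0.01420 mol, giving 0.02840 Na and 0.01420 O.
18.39 wt% CaO ÷ 56.077 g/mol = 0.32794 mol, giving 0.32794 Ca and 0.32794 O.
35.53 wt% Al2O3 ÷ 101.961 g/mol = 0.34847 mol, giving 0.69694 Al and 1.04541 O.
44.54 wt% SiO2 ÷ 60.083 g/mol = 0.74131 mol, giving 0.74131 Si and 1.48262 O.
Oxygen sums to 2.87017; scaling by 8/2.87017 = 2.78729 puts the formula on 8 O.
Al: 0.69694 × 2.78729 = 1.943 atoms per formula unit.

1.943 Al apfu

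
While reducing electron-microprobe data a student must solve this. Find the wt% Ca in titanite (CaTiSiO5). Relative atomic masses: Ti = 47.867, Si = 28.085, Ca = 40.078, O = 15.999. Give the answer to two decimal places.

20.45 mass %

M(CaTiSiO5) = 196.025 g/mol.
Ca contributes 1 × 40.078 = 40.078 g per mole.
40.078/196.025 = 0.2045 → 20.45%.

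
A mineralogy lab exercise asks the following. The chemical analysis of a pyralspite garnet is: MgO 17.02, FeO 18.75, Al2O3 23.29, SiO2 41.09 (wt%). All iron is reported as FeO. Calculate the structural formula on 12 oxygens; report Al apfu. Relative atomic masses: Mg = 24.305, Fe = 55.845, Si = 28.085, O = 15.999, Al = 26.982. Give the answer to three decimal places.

MgO (M=40.304): mol = 0.42229; Mg = 0.42229, O = 0.42229.
FeO (M=71.844): mol = 0.26098; Fe = 0.26098, O = 0.26098.
Al2O3 (M=101.961): mol = 0.22842; Al = 0.45684, O = 0.68526.
SiO2 (M=60.083): mol = 0.68389; Si = 0.68389, O = 1.36778.
ΣO = 2.73631; factor = 12/ΣO = 4.38547.
Al apfu = 0.45684 × 4.38547 = 2.003.

2.003 Al apfu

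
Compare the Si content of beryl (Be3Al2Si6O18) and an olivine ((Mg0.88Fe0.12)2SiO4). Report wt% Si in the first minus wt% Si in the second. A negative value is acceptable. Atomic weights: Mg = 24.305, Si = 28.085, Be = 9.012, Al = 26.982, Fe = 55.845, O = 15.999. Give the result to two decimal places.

12.41 percentage points

M(Be3Al2Si6O18) = 537.492 g/mol, so wt% Si = 168.510/537.492 × 100 = 31.35%.
M((Mg0.88Fe0.12)2SiO4) = 148.261 g/mol, so wt% Si = 28.085/148.261 × 100 = 18.94%.
31.35 − 18.94 = 12.41 pp.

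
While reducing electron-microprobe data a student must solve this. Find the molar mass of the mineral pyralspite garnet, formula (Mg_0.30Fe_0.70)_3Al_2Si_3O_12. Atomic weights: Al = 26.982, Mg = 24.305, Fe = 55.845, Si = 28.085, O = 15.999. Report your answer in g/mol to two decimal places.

469.36 g/mol

The formula mass is the sum 0.90*24.305 + 2.10*55.845 + 2*26.982 + 3*28.085 + 12*15.999.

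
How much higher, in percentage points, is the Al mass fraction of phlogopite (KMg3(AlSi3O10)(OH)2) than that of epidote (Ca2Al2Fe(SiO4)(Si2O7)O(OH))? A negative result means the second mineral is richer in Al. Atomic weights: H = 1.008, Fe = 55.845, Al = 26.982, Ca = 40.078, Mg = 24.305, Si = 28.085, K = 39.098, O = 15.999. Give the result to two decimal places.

M(KMg3(AlSi3O10)(OH)2) = 417.254 g/mol, so wt% Al = 26.982/417.254 × 100 = 6.47%.
M(Ca2Al2Fe(SiO4)(Si2O7)O(OH)) = 483.215 g/mol, so wt% Al = 53.964/483.215 × 100 = 11.17%.
6.47 − 11.17 = -4.70 pp.

-4.70 percentage points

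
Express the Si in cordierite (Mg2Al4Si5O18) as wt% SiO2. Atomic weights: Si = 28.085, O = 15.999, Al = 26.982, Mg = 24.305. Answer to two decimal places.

51.36 wt%

Formula mass = 584.945 g/mol.
5 Si → 5.0000 mol SiO2 per formula unit; M(SiO2) = 60.083, so SiO2 mass = 300.415 g.
300.415/584.945 × 100 = 51.36 wt%.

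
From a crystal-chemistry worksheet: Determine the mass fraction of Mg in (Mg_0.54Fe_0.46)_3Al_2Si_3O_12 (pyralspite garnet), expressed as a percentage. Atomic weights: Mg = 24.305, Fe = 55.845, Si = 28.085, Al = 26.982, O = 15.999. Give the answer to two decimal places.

8.82 weight percent

M((Mg_0.54Fe_0.46)_3Al_2Si_3O_12) = 446.647 g/mol.
Mg contributes 1.62 × 24.305 = 39.374 g per mole.
39.374/446.647 = 0.0882 → 8.82%.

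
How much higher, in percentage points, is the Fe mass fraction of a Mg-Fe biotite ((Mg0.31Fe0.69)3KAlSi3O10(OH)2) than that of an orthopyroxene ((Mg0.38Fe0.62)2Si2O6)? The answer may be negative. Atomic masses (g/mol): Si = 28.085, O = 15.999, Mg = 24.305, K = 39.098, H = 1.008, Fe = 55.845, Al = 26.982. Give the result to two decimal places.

-4.91 percentage points

Fe in (Mg0.31Fe0.69)3KAlSi3O10(OH)2: molar mass 482.542 g/mol; 2.07×55.845 = 115.599 g → 23.96 wt%.
Fe in (Mg0.38Fe0.62)2Si2O6: molar mass 239.884 g/mol; 1.24×55.845 = 69.248 g → 28.87 wt%.
Difference = 23.96 − 28.87 = -4.91 percentage points.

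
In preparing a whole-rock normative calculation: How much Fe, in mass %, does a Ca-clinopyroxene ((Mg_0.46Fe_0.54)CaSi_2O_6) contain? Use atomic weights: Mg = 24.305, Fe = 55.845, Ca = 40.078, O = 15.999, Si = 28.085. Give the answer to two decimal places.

12.91 mass %

Molar mass of (Mg_0.46Fe_0.54)CaSi_2O_6: 0.46·24.305 + 0.54·55.845 + 1·40.078 + 2·28.085 + 6·15.999 = 233.579 g/mol.
Mass of Fe per formula unit: 0.54 × 55.845 = 30.156 g.
Weight fraction Fe = 30.156 / 233.579 = 0.1291.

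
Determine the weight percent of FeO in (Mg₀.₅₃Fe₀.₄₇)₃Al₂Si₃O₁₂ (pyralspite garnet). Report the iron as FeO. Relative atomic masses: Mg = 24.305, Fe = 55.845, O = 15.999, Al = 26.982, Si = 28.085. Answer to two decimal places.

22.63 wt%

Formula mass = 447.593 g/mol.
1.41 Fe → 1.4100 mol FeO per formula unit; M(FeO) = 71.844, so FeO mass = 101.300 g.
101.300/447.593 × 100 = 22.63 wt%.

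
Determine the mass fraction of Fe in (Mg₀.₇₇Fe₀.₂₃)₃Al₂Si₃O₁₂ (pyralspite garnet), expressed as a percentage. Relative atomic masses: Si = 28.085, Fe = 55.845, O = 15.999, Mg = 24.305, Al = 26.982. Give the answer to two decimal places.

Formula mass = 2.31×24.305 + 0.69×55.845 + 2×26.982 + 3×28.085 + 12×15.999 = 424.885 g/mol, of which 38.533 g is Fe.
So Fe makes up 38.533/424.885 = 0.0907 of the mass, i.e. 9.07%.

9.07 weight percent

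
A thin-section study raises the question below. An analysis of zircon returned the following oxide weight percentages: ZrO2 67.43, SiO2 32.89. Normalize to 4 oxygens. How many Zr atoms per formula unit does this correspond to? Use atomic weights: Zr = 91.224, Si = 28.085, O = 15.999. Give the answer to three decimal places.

ZrO2 (M=123.222): mol = 0.54722; Zr = 0.54722, O = 1.09444.
SiO2 (M=60.083): mol = 0.54741; Si = 0.54741, O = 1.09482.
ΣO = 2.18926; factor = 4/ΣO = 1.82710.
Zr apfu = 0.54722 × 1.82710 = 1.000.

1.000 Zr apfu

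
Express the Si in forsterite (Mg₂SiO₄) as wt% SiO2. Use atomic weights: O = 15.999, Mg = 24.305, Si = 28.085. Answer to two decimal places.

Molar mass of Mg₂SiO₄ = 2*24.305 + 1*28.085 + 4*15.999 = 140.691 g/mol.
Each formula unit contains 1 Si, equivalent to 1/1 = 1.0000 mol SiO2.
M(SiO2) = 1×28.085 + 2×15.999 = 60.083 g/mol.
Mass of SiO2 per formula unit = 1.0000 × 60.083 = 60.083 g.
SiO2 wt% = 60.083 / 140.691 × 100 = 42.71%.

42.71 wt%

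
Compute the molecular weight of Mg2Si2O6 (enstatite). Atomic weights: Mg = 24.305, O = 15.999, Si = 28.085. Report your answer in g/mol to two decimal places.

200.77 g/mol

The formula mass is the sum 2·24.305 + 2·28.085 + 6·15.999.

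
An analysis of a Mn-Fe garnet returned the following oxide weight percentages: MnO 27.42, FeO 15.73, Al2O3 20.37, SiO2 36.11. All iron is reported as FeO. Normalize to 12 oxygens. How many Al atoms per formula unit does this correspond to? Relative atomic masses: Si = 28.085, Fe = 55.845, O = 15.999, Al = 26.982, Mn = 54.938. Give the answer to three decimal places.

MnO: 27.42/70.937 = 0.38654 mol → 0.38654 mol Mn, 0.38654 mol O.
FeO: 15.73/71.844 = 0.21895 mol → 0.21895 mol Fe, 0.21895 mol O.
Al2O3: 20.37/101.961 = 0.19978 mol → 0.39956 mol Al, 0.59934 mol O.
SiO2: 36.11/60.083 = 0.60100 mol → 0.60100 mol Si, 1.20200 mol O.
Total oxygen = 2.40683 mol. Normalization factor = 12/2.40683 = 4.98581.
Al per 12 O = 0.39956 × 4.98581 = 1.992.

1.992 Al apfu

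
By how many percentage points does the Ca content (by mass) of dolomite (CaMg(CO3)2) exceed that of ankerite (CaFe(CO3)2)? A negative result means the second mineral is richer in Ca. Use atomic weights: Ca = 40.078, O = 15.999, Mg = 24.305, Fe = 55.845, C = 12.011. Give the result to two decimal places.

M(CaMg(CO3)2) = 184.399 g/mol, so wt% Ca = 40.078/184.399 × 100 = 21.73%.
M(CaFe(CO3)2) = 215.939 g/mol, so wt% Ca = 40.078/215.939 × 100 = 18.56%.
21.73 − 18.56 = 3.17 pp.

3.17 percentage points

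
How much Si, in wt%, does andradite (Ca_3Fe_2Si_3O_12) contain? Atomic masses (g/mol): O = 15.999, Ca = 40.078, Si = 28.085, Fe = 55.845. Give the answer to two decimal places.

16.58 wt%

M(Ca_3Fe_2Si_3O_12) = 508.167 g/mol.
Si contributes 3 × 28.085 = 84.255 g per mole.
84.255/508.167 = 0.1658 → 16.58%.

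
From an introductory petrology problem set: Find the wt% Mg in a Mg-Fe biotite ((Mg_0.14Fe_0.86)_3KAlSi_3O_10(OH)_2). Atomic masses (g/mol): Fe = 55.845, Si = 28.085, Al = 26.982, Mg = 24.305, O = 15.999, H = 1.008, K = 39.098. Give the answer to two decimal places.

M((Mg_0.14Fe_0.86)_3KAlSi_3O_10(OH)_2) = 498.627 g/mol.
Mg contributes 0.42 × 24.305 = 10.208 g per mole.
10.208/498.627 = 0.0205 → 2.05%.

2.05 mass %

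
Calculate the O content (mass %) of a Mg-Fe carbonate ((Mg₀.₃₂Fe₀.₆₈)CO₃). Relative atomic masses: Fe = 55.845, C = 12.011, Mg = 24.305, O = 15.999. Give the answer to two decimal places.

45.38 mass %

Molar mass of (Mg₀.₃₂Fe₀.₆₈)CO₃: 0.32·24.305 + 0.68·55.845 + 1·12.011 + 3·15.999 = 105.760 g/mol.
Mass of O per formula unit: 3 × 15.999 = 47.997 g.
Weight fraction O = 47.997 / 105.760 = 0.4538.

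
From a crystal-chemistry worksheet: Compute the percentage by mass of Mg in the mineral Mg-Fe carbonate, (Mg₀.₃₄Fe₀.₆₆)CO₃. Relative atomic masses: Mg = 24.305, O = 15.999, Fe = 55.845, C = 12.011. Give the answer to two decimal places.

7.86 wt%

Molar mass of (Mg₀.₃₄Fe₀.₆₆)CO₃: 0.34·24.305 + 0.66·55.845 + 1·12.011 + 3·15.999 = 105.129 g/mol.
Mass of Mg per formula unit: 0.34 × 24.305 = 8.264 g.
Weight fraction Mg = 8.264 / 105.129 = 0.0786.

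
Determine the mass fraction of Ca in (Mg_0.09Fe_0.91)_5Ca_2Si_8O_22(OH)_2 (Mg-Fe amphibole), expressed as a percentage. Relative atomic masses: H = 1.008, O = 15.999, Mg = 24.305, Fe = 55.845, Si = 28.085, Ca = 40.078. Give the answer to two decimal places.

8.39 mass %

M((Mg_0.09Fe_0.91)_5Ca_2Si_8O_22(OH)_2) = 955.860 g/mol.
Ca contributes 2 × 40.078 = 80.156 g per mole.
80.156/955.860 = 0.0839 → 8.39%.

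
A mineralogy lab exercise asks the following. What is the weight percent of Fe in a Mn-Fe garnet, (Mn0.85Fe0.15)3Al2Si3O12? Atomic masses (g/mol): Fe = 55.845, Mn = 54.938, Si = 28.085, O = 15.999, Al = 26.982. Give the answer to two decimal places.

5.07 mass %

Molar mass of (Mn0.85Fe0.15)3Al2Si3O12: 2.55×54.938 + 0.45×55.845 + 2×26.982 + 3×28.085 + 12×15.999 = 495.429 g/mol.
Mass of Fe per formula unit: 0.45 × 55.845 = 25.130 g.
Weight fraction Fe = 25.130 / 495.429 = 0.0507.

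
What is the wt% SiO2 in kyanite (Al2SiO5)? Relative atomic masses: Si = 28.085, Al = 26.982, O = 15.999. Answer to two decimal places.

M(Al2SiO5) = 162.044 g/mol; M(SiO2) = 60.083 g/mol.
Moles SiO2 per formula unit = 1 Si ÷ 1 = 1.0000.
SiO2 fraction = (1.0000 × 60.083) / 162.044 = 60.083/162.044 = 0.3708.

37.08 wt%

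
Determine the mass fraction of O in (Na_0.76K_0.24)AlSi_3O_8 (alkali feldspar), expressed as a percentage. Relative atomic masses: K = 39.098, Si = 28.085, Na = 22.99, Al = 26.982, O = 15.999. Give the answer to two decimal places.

Formula mass = 0.76×22.99 + 0.24×39.098 + 1×26.982 + 3×28.085 + 8×15.999 = 266.085 g/mol, of which 127.992 g is O.
So O makes up 127.992/266.085 = 0.4810 of the mass, i.e. 48.10%.

48.10 mass %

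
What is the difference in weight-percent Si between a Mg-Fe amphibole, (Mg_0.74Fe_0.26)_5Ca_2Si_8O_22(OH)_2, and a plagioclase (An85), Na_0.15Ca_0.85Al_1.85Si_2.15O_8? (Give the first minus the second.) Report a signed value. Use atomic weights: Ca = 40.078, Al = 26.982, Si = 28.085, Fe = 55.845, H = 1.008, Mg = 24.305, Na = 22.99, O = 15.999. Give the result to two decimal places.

First mineral: 224.680 g Si in 853.355 g formula = 26.33 wt% Si.
Second mineral: 60.383 g Si in 275.806 g formula = 21.89 wt% Si.
26.33% − 21.89% gives a difference of 4.44 percentage points.

4.44 percentage points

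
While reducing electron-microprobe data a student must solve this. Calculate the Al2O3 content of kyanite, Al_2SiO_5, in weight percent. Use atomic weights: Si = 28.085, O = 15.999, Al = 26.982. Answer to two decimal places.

62.92 wt%

M(Al_2SiO_5) = 162.044 g/mol; M(Al2O3) = 101.961 g/mol.
Moles Al2O3 per formula unit = 2 Al ÷ 2 = 1.0000.
Al2O3 fraction = (1.0000 × 101.961) / 162.044 = 101.961/162.044 = 0.6292.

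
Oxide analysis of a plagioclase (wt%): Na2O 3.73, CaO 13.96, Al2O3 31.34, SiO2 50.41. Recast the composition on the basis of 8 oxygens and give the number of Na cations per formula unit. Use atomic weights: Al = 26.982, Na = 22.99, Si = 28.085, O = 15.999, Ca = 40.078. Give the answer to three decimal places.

0.331 Na apfu

3.73 wt% Na2O ÷ 61.979 g/mol = 0.06018 mol, giving 0.12036 Na and 0.06018 O.
13.96 wt% CaO ÷ 56.077 g/mol = 0.24894 mol, giving 0.24894 Ca and 0.24894 O.
31.34 wt% Al2O3 ÷ 101.961 g/mol = 0.30737 mol, giving 0.61474 Al and 0.92211 O.
50.41 wt% SiO2 ÷ 60.083 g/mol = 0.83901 mol, giving 0.83901 Si and 1.67802 O.
Oxygen sums to 2.90925; scaling by 8/2.90925 = 2.74985 puts the formula on 8 O.
Na: 0.12036 × 2.74985 = 0.331 atoms per formula unit.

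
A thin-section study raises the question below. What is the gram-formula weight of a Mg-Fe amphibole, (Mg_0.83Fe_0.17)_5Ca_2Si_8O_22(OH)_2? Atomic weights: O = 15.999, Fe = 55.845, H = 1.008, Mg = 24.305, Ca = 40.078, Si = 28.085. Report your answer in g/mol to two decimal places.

The formula mass is the sum 4.15×24.305 + 0.85×55.845 + 2×40.078 + 8×28.085 + 24×15.999 + 2×1.008.

839.16 g/mol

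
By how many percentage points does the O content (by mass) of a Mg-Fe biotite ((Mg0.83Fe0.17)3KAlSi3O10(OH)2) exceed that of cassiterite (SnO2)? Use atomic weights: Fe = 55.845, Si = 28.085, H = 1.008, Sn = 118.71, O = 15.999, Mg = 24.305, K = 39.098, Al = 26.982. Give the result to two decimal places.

First mineral: 191.988 g O in 433.339 g formula = 44.30 wt% O.
Second mineral: 31.998 g O in 150.708 g formula = 21.23 wt% O.
44.30% − 21.23% gives a difference of 23.07 percentage points.

23.07 percentage points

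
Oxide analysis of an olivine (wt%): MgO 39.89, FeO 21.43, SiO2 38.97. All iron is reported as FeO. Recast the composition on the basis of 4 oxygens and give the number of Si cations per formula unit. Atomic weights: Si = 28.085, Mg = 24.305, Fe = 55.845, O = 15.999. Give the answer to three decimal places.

MgO: 39.89/40.304 = 0.98973 mol → 0.98973 mol Mg, 0.98973 mol O.
FeO: 21.43/71.844 = 0.29829 mol → 0.29829 mol Fe, 0.29829 mol O.
SiO2: 38.97/60.083 = 0.64860 mol → 0.64860 mol Si, 1.29720 mol O.
Total oxygen = 2.58522 mol. Normalization factor = 4/2.58522 = 1.54726.
Si per 4 O = 0.64860 × 1.54726 = 1.004.

1.004 Si apfu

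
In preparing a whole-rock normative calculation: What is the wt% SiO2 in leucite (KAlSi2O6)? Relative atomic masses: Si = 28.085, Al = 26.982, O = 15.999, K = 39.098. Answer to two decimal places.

55.06 wt%

Molar mass of KAlSi2O6 = 1×39.098 + 1×26.982 + 2×28.085 + 6×15.999 = 218.244 g/mol.
Each formula unit contains 2 Si, equivalent to 2/1 = 2.0000 mol SiO2.
M(SiO2) = 1×28.085 + 2×15.999 = 60.083 g/mol.
Mass of SiO2 per formula unit = 2.0000 × 60.083 = 120.166 g.
SiO2 wt% = 120.166 / 218.244 × 100 = 55.06%.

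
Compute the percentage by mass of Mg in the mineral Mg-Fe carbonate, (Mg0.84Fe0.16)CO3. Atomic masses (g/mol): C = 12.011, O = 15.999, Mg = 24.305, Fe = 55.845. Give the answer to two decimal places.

Molar mass of (Mg0.84Fe0.16)CO3: 0.84*24.305 + 0.16*55.845 + 1*12.011 + 3*15.999 = 89.359 g/mol.
Mass of Mg per formula unit: 0.84 × 24.305 = 20.416 g.
Weight fraction Mg = 20.416 / 89.359 = 0.2285.

22.85 mass %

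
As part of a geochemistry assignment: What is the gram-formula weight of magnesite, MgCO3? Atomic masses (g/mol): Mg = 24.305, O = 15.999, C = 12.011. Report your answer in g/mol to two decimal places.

M = 1×24.305 + 1×12.011 + 3×15.999

84.31 g/mol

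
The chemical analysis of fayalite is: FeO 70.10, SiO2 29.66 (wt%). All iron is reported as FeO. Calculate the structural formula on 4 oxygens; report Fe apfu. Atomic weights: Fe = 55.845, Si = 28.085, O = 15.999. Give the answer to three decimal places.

1.988 Fe apfu

FeO (M=71.844): mol = 0.97573; Fe = 0.97573, O = 0.97573.
SiO2 (M=60.083): mol = 0.49365; Si = 0.49365, O = 0.98730.
ΣO = 1.96303; factor = 4/ΣO = 2.03767.
Fe apfu = 0.97573 × 2.03767 = 1.988.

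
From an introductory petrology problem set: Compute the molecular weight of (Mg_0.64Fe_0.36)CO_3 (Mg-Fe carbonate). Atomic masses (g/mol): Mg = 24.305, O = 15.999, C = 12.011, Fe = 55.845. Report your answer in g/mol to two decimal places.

Mg: 0.64 × 24.305 = 15.5552
Fe: 0.36 × 55.845 = 20.1042
C: 1 × 12.011 = 12.0110
O: 3 × 15.999 = 47.9970
Summing the contributions gives the formula mass.

95.67 g/mol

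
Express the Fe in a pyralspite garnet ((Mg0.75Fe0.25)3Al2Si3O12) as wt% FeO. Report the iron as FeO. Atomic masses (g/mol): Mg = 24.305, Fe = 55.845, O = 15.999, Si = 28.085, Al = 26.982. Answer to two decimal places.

M((Mg0.75Fe0.25)3Al2Si3O12) = 426.777 g/mol; M(FeO) = 71.844 g/mol.
Moles FeO per formula unit = 0.75 Fe ÷ 1 = 0.7500.
FeO fraction = (0.7500 × 71.844) / 426.777 = 53.883/426.777 = 0.1263.

12.63 wt%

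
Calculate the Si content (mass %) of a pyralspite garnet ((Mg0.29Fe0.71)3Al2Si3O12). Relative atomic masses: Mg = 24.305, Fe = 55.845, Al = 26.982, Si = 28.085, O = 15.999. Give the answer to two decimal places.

17.92 mass %

Formula mass = 0.87×24.305 + 2.13×55.845 + 2×26.982 + 3×28.085 + 12×15.999 = 470.302 g/mol, of which 84.255 g is Si.
So Si makes up 84.255/470.302 = 0.1792 of the mass, i.e. 17.92%.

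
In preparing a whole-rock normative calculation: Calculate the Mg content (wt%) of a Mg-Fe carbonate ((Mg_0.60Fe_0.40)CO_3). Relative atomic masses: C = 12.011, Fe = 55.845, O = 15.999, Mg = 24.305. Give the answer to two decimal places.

Formula mass = 0.60*24.305 + 0.40*55.845 + 1*12.011 + 3*15.999 = 96.929 g/mol, of which 14.583 g is Mg.
So Mg makes up 14.583/96.929 = 0.1505 of the mass, i.e. 15.05%.

15.05 wt%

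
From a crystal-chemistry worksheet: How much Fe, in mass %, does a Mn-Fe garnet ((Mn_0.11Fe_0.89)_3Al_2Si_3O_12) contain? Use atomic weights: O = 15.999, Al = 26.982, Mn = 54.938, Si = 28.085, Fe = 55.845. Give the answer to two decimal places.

Formula mass = 0.33×54.938 + 2.67×55.845 + 2×26.982 + 3×28.085 + 12×15.999 = 497.443 g/mol, of which 149.106 g is Fe.
So Fe makes up 149.106/497.443 = 0.2997 of the mass, i.e. 29.97%.

29.97 mass %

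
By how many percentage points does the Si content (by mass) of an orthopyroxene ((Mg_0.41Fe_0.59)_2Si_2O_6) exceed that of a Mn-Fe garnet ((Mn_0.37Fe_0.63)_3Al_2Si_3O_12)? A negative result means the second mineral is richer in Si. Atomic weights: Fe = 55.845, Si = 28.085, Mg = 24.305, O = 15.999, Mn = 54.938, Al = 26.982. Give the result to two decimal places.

First mineral: 56.170 g Si in 237.991 g formula = 23.60 wt% Si.
Second mineral: 84.255 g Si in 496.735 g formula = 16.96 wt% Si.
23.60% − 16.96% gives a difference of 6.64 percentage points.

6.64 percentage points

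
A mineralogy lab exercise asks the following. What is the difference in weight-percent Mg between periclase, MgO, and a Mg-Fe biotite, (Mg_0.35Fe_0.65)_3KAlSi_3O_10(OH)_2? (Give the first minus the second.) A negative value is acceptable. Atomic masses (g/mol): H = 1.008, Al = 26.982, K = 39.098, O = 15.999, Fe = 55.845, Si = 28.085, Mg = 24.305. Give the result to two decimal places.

54.97 percentage points

Mg in MgO: molar mass 40.304 g/mol; 1×24.305 = 24.305 g → 60.30 wt%.
Mg in (Mg_0.35Fe_0.65)_3KAlSi_3O_10(OH)_2: molar mass 478.757 g/mol; 1.05×24.305 = 25.520 g → 5.33 wt%.
Difference = 60.30 − 5.33 = 54.97 percentage points.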